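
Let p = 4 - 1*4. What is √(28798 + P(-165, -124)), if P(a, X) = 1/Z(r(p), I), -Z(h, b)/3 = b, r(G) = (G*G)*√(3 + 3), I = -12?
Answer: √1036729/6 ≈ 169.70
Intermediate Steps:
p = 0 (p = 4 - 4 = 0)
r(G) = √6*G² (r(G) = G²*√6 = √6*G²)
Z(h, b) = -3*b
P(a, X) = 1/36 (P(a, X) = 1/(-3*(-12)) = 1/36)
√(28798 + P(-165, -124)) = √(28798 + 1/36) = √(1036729/36) = √1036729/6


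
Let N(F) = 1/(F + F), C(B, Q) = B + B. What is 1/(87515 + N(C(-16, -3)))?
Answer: 64/5600959 ≈ 1.1427e-5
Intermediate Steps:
C(B, Q) = 2*B
N(F) = 1/(2*F)
1/(87515 + N(C(-16, -3))) = 1/(87515 + 1/(2*((2*(-16))))) = 1/(87515 + (½)/(-32)) = 1/(87515 + (½)*(-1/32)) = 1/(87515 - 1/64) = 1/(5600959/64) = 64/5600959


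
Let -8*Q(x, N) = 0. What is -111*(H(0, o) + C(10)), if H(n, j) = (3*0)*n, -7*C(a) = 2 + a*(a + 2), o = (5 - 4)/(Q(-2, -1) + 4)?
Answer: 13542/7 ≈ 1934.6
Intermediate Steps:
Q(x, N) = 0 (Q(x, N) = -1/8*0 = 0)
o = 1/4 (o = (5 - 4)/(0 + 4) = 1/4 ≈ 0.25000)
C(a) = -2/7 - a*(2 + a)/7 (C(a) = -(2 + a*(a + 2))/7 = -(2 + a*(2 + a))/7 = -2/7 - a*(2 + a)/7)
H(n, j) = 0 (H(n, j) = 0*n = 0)
-111*(H(0, o) + C(10)) = -111*(0 + (-2/7 - 2/7*10 - 1/7*10**2)) = -111*(0 + (-2/7 - 20/7 - 1/7*100)) = -111*(0 + (-2/7 - 20/7 - 100/7)) = -111*(0 - 122/7) = -111*(-122/7) = 13542/7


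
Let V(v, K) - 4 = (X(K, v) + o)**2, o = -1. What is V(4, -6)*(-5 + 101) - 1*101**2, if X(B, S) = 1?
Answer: -9817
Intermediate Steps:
V(v, K) = 4 (V(v, K) = 4 + (1 - 1)**2 = 4 + 0**2 = 4 + 0 = 4)
V(4, -6)*(-5 + 101) - 1*101**2 = 4*(-5 + 101) - 1*101**2 = 4*96 - 1*10201 = 384 - 10201 = -9817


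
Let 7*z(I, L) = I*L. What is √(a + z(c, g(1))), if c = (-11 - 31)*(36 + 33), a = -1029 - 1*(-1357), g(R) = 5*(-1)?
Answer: √2398 ≈ 48.969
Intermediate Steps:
g(R) = -5
a = 328 (a = -1029 + 1357 = 328)
c = -2898 (c = -42*69 = -2898)
z(I, L) = I*L/7 (z(I, L) = (I*L)/7 = I*L/7)
√(a + z(c, g(1))) = √(328 + (⅐)*(-2898)*(-5)) = √(328 + 2070) = √2398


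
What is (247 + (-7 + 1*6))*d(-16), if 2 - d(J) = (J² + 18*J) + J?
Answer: 12300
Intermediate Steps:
d(J) = 2 - J² - 19*J (d(J) = 2 - ((J² + 18*J) + J) = 2 - (J² + 19*J) = 2 + (-J² - 19*J) = 2 - J² - 19*J)
(247 + (-7 + 1*6))*d(-16) = (247 + (-7 + 1*6))*(2 - 1*(-16)² - 19*(-16)) = (247 + (-7 + 6))*(2 - 1*256 + 304) = (247 - 1)*(2 - 256 + 304) = 246*50 = 12300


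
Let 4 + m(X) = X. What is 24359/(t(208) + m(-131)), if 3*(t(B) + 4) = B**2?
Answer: 73077/42847 ≈ 1.7055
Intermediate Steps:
t(B) = -4 + B**2/3
m(X) = -4 + X
24359/(t(208) + m(-131)) = 24359/((-4 + (1/3)*208**2) + (-4 - 131)) = 24359/((-4 + (1/3)*43264) - 135) = 24359/((-4 + 43264/3) - 135) = 24359/(43252/3 - 135) = 24359/(42847/3) = 24359*(3/42847) = 73077/42847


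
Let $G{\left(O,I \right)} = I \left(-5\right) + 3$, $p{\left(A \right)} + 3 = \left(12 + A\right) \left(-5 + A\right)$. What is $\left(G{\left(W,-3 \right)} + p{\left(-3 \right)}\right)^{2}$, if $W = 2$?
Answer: $3249$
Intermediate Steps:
$p{\left(A \right)} = -3 + \left(-5 + A\right) \left(12 + A\right)$ ($p{\left(A \right)} = -3 + \left(12 + A\right) \left(-5 + A\right) = -3 + \left(-5 + A\right) \left(12 + A\right)$)
$G{\left(O,I \right)} = 3 - 5 I$ ($G{\left(O,I \right)} = - 5 I + 3 = 3 - 5 I$)
$\left(G{\left(W,-3 \right)} + p{\left(-3 \right)}\right)^{2} = \left(\left(3 - -15\right) + \left(-63 + \left(-3\right)^{2} + 7 \left(-3\right)\right)\right)^{2} = \left(\left(3 + 15\right) - 75\right)^{2} = \left(18 - 75\right)^{2} = \left(-57\right)^{2} = 3249$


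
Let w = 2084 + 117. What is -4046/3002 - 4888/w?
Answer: -11789511/3303701 ≈ -3.5686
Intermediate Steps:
w = 2201
-4046/3002 - 4888/w = -4046/3002 - 4888/2201 = -4046*1/3002 - 4888*1/2201 = -2023/1501 - 4888/2201 = -11789511/3303701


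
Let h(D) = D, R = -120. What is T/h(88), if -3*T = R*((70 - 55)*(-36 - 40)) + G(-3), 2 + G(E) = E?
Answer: -136795/264 ≈ -518.16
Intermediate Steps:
G(E) = -2 + E
T = -136795/3 (T = -(-120*(70 - 55)*(-36 - 40) + (-2 - 3))/3 = -(-1800*(-76) - 5)/3 = -(-120*(-1140) - 5)/3 = -(136800 - 5)/3 = -1/3*136795 = -136795/3 ≈ -45598.)
T/h(88) = -136795/3/88 = -136795/3*1/88 = -136795/264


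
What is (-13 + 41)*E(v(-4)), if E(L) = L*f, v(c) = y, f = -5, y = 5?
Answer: -700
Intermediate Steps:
v(c) = 5
E(L) = -5*L (E(L) = L*(-5) = -5*L)
(-13 + 41)*E(v(-4)) = (-13 + 41)*(-5*5) = 28*(-25) = -700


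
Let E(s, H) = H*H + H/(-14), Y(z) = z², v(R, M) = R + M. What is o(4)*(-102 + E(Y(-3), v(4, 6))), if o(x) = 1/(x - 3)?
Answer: -19/7 ≈ -2.7143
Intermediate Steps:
v(R, M) = M + R
E(s, H) = H² - H/14 (E(s, H) = H² + H*(-1/14) = H² - H/14)
o(x) = 1/(-3 + x)
o(4)*(-102 + E(Y(-3), v(4, 6))) = (-102 + (6 + 4)*(-1/14 + (6 + 4)))/(-3 + 4) = (-102 + 10*(-1/14 + 10))/1 = 1*(-102 + 10*(139/14)) = 1*(-102 + 695/7) = 1*(-19/7) = -19/7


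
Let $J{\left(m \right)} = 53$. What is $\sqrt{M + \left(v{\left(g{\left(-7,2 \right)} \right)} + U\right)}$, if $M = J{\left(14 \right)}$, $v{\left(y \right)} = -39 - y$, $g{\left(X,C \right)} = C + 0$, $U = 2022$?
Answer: $3 \sqrt{226} \approx 45.1$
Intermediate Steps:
$g{\left(X,C \right)} = C$
$M = 53$
$\sqrt{M + \left(v{\left(g{\left(-7,2 \right)} \right)} + U\right)} = \sqrt{53 + \left(\left(-39 - 2\right) + 2022\right)} = \sqrt{53 + \left(-41 + 2022\right)} = \sqrt{53 + 1981} = \sqrt{2034} = 3 \sqrt{226}$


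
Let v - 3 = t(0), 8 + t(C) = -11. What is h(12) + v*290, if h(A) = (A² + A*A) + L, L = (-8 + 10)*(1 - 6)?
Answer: -4362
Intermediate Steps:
t(C) = -19 (t(C) = -8 - 11 = -19)
L = -10 (L = 2*(-5) = -10)
v = -16 (v = 3 - 19 = -16)
h(A) = -10 + 2*A² (h(A) = (A² + A*A) - 10 = (A² + A²) - 10 = 2*A² - 10 = -10 + 2*A²)
h(12) + v*290 = (-10 + 2*12²) - 16*290 = (-10 + 2*144) - 4640 = (-10 + 288) - 4640 = 278 - 4640 = -4362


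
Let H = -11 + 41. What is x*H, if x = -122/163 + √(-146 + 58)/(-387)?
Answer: -3660/163 - 20*I*√22/129 ≈ -22.454 - 0.7272*I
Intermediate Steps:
x = -122/163 - 2*I*√22/387 (x = -122*1/163 + √(-88)*(-1/387) = -122/163 + (2*I*√22)*(-1/387) = -122/163 - 2*I*√22/387 ≈ -0.74847 - 0.02424*I)
H = 30
x*H = (-122/163 - 2*I*√22/387)*30 = -3660/163 - 20*I*√22/129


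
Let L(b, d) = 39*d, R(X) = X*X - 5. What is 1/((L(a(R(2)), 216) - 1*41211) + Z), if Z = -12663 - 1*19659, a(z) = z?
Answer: -1/65109 ≈ -1.5359e-5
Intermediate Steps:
R(X) = -5 + X² (R(X) = X² - 5 = -5 + X²)
Z = -32322 (Z = -12663 - 19659 = -32322)
1/((L(a(R(2)), 216) - 1*41211) + Z) = 1/((39*216 - 1*41211) - 32322) = 1/((8424 - 41211) - 32322) = 1/(-32787 - 32322) = 1/(-65109) = -1/65109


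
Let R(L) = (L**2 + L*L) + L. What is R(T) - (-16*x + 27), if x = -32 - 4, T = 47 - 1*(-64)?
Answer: 24150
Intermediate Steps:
T = 111 (T = 47 + 64 = 111)
x = -36
R(L) = L + 2*L**2 (R(L) = (L**2 + L**2) + L = 2*L**2 + L = L + 2*L**2)
R(T) - (-16*x + 27) = 111*(1 + 2*111) - (-16*(-36) + 27) = 111*(1 + 222) - (576 + 27) = 111*223 - 1*603 = 24753 - 603 = 24150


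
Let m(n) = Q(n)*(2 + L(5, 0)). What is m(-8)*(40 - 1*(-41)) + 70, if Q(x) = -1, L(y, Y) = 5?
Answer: -497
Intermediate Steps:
m(n) = -7 (m(n) = -(2 + 5) = -1*7 = -7)
m(-8)*(40 - 1*(-41)) + 70 = -7*(40 - 1*(-41)) + 70 = -7*(40 + 41) + 70 = -7*81 + 70 = -567 + 70 = -497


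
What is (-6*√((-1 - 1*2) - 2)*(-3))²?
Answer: -1620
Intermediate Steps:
(-6*√((-1 - 1*2) - 2)*(-3))² = (-6*√((-1 - 2) - 2)*(-3))² = (-6*√(-3 - 2)*(-3))² = (-6*I*√5*(-3))² = (18*I*√5)² = -1620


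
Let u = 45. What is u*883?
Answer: 39735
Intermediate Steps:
u*883 = 45*883 = 39735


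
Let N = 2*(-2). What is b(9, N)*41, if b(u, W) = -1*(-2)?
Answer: 82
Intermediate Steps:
N = -4
b(u, W) = 2
b(9, N)*41 = 2*41 = 82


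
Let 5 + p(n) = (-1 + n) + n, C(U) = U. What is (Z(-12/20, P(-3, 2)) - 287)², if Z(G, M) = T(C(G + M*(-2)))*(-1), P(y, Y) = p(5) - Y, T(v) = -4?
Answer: 80089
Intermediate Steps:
p(n) = -6 + 2*n (p(n) = -5 + ((-1 + n) + n) = -5 + (-1 + 2*n) = -6 + 2*n)
P(y, Y) = 4 - Y (P(y, Y) = (-6 + 2*5) - Y = (-6 + 10) - Y = 4 - Y)
Z(G, M) = 4 (Z(G, M) = -4*(-1) = 4)
(Z(-12/20, P(-3, 2)) - 287)² = (4 - 287)² = (-283)² = 80089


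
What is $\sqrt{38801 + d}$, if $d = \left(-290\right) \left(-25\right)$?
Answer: $\sqrt{46051} \approx 214.59$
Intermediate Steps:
$d = 7250$
$\sqrt{38801 + d} = \sqrt{38801 + 7250} = \sqrt{46051}$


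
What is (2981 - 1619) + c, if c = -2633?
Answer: -1271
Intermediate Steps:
(2981 - 1619) + c = (2981 - 1619) - 2633 = 1362 - 2633 = -1271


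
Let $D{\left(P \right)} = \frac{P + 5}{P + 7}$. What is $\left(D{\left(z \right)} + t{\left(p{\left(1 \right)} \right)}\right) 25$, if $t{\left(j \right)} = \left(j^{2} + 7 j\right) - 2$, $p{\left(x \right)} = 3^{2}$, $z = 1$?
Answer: $\frac{14275}{4} \approx 3568.8$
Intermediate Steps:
$p{\left(x \right)} = 9$
$D{\left(P \right)} = \frac{5 + P}{7 + P}$
$t{\left(j \right)} = -2 + j^{2} + 7 j$
$\left(D{\left(z \right)} + t{\left(p{\left(1 \right)} \right)}\right) 25 = \left(\frac{5 + 1}{7 + 1} + \left(-2 + 9^{2} + 7 \cdot 9\right)\right) 25 = \left(\frac{1}{8} \cdot 6 + \left(-2 + 81 + 63\right)\right) 25 = \left(\frac{1}{8} \cdot 6 + 142\right) 25 = \left(\frac{3}{4} + 142\right) 25 = \frac{571}{4} \cdot 25 = \frac{14275}{4}$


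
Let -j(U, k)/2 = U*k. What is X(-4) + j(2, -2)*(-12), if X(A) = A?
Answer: -100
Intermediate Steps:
j(U, k) = -2*U*k
X(-4) + j(2, -2)*(-12) = -4 - 2*2*(-2)*(-12) = -4 + 8*(-12) = -4 - 96 = -100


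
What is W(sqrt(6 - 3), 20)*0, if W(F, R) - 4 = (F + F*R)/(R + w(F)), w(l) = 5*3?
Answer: 0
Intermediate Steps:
w(l) = 15
W(F, R) = 4 + (F + F*R)/(15 + R) (W(F, R) = 4 + (F + F*R)/(R + 15) = 4 + (F + F*R)/(15 + R))
W(sqrt(6 - 3), 20)*0 = ((60 + sqrt(6 - 3) + 4*20 + sqrt(6 - 3)*20)/(15 + 20))*0 = ((60 + sqrt(3) + 80 + sqrt(3)*20)/35)*0 = ((60 + sqrt(3) + 80 + 20*sqrt(3))/35)*0 = ((140 + 21*sqrt(3))/35)*0 = (4 + 3*sqrt(3)/5)*0 = 0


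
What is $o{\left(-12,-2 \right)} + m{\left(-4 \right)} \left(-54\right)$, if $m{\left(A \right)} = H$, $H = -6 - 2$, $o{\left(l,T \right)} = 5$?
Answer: $437$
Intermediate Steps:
$H = -8$ ($H = -6 - 2 = -8$)
$m{\left(A \right)} = -8$
$o{\left(-12,-2 \right)} + m{\left(-4 \right)} \left(-54\right) = 5 - -432 = 5 + 432 = 437$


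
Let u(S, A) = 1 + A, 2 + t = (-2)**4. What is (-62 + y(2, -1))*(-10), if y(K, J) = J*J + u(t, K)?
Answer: 580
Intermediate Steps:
t = 14 (t = -2 + (-2)**4 = -2 + 16 = 14)
y(K, J) = 1 + K + J**2 (y(K, J) = J*J + (1 + K) = J**2 + (1 + K) = 1 + K + J**2)
(-62 + y(2, -1))*(-10) = (-62 + (1 + 2 + (-1)**2))*(-10) = (-62 + (1 + 2 + 1))*(-10) = (-62 + 4)*(-10) = -58*(-10) = 580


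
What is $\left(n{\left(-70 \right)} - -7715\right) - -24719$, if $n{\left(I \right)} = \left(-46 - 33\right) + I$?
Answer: $32285$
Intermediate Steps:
$n{\left(I \right)} = -79 + I$
$\left(n{\left(-70 \right)} - -7715\right) - -24719 = \left(\left(-79 - 70\right) - -7715\right) - -24719 = \left(-149 + 7715\right) + 24719 = 7566 + 24719 = 32285$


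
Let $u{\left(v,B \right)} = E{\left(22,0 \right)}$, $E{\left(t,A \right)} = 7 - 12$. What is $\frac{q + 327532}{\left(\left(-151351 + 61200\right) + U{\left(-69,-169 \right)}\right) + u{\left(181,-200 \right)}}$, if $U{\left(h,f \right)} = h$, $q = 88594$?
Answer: $- \frac{416126}{90225} \approx -4.6121$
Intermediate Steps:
$E{\left(t,A \right)} = -5$
$u{\left(v,B \right)} = -5$
$\frac{q + 327532}{\left(\left(-151351 + 61200\right) + U{\left(-69,-169 \right)}\right) + u{\left(181,-200 \right)}} = \frac{88594 + 327532}{\left(\left(-151351 + 61200\right) - 69\right) - 5} = \frac{416126}{\left(-90151 - 69\right) - 5} = \frac{416126}{-90220 - 5} = \frac{416126}{-90225} = 416126 \left(- \frac{1}{90225}\right) = - \frac{416126}{90225}$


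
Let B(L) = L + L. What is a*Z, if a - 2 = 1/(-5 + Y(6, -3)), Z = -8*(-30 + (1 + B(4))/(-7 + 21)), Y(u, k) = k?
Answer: 6165/14 ≈ 440.36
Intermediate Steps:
B(L) = 2*L
Z = 1644/7 (Z = -8*(-30 + (1 + 2*4)/(-7 + 21)) = -8*(-30 + (1 + 8)/14) = -8*(-30 + 9*(1/14)) = -8*(-30 + 9/14) = -8*(-411/14) = 1644/7 ≈ 234.86)
a = 15/8 (a = 2 + 1/(-5 - 3) = 2 + 1/(-8) = 2 - ⅛ = 15/8 ≈ 1.8750)
a*Z = (15/8)*(1644/7) = 6165/14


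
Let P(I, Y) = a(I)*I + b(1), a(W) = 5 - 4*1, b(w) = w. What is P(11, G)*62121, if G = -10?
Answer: 745452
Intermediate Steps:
a(W) = 1 (a(W) = 5 - 4 = 1)
P(I, Y) = 1 + I (P(I, Y) = 1*I + 1 = I + 1 = 1 + I)
P(11, G)*62121 = (1 + 11)*62121 = 12*62121 = 745452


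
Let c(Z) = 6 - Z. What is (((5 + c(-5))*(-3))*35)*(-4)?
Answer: 6720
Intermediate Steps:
(((5 + c(-5))*(-3))*35)*(-4) = (((5 + (6 - 1*(-5)))*(-3))*35)*(-4) = (((5 + (6 + 5))*(-3))*35)*(-4) = (((5 + 11)*(-3))*35)*(-4) = ((16*(-3))*35)*(-4) = -48*35*(-4) = -1680*(-4) = 6720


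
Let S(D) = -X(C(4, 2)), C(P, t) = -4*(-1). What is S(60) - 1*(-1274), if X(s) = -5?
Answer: 1279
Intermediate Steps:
C(P, t) = 4
S(D) = 5 (S(D) = -1*(-5) = 5)
S(60) - 1*(-1274) = 5 - 1*(-1274) = 5 + 1274 = 1279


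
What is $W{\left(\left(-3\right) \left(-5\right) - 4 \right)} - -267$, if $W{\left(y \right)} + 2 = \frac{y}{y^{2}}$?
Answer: $\frac{2916}{11} \approx 265.09$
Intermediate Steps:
$W{\left(y \right)} = -2 + \frac{1}{y}$ ($W{\left(y \right)} = -2 + \frac{y}{y^{2}} = -2 + \frac{1}{y}$)
$W{\left(\left(-3\right) \left(-5\right) - 4 \right)} - -267 = \left(-2 + \frac{1}{\left(-3\right) \left(-5\right) - 4}\right) - -267 = \left(-2 + \frac{1}{15 - 4}\right) + 267 = \left(-2 + \frac{1}{11}\right) + 267 = - \frac{21}{11} + 267 = \frac{2916}{11}$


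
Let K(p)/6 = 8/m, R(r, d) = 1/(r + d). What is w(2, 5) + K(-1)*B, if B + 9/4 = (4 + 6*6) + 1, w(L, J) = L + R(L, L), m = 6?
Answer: 1249/4 ≈ 312.25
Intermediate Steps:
R(r, d) = 1/(d + r)
w(L, J) = L + 1/(2*L) (w(L, J) = L + 1/(L + L) = L + 1/(2*L))
K(p) = 8 (K(p) = 6*(8/6) = 6*(8*(1/6)) = 6*(4/3) = 8)
B = 155/4 (B = -9/4 + ((4 + 6*6) + 1) = -9/4 + ((4 + 36) + 1) = -9/4 + (40 + 1) = -9/4 + 41 = 155/4 ≈ 38.750)
w(2, 5) + K(-1)*B = (2 + (1/2)/2) + 8*(155/4) = (2 + (1/2)*(1/2)) + 310 = (2 + 1/4) + 310 = 9/4 + 310 = 1249/4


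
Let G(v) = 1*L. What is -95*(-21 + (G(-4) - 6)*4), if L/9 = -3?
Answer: 14535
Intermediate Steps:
L = -27 (L = 9*(-3) = -27)
G(v) = -27 (G(v) = 1*(-27) = -27)
-95*(-21 + (G(-4) - 6)*4) = -95*(-21 + (-27 - 6)*4) = -95*(-21 - 33*4) = -95*(-21 - 132) = -95*(-153) = 14535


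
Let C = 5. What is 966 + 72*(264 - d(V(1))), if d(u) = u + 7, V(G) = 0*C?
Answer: 19470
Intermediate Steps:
V(G) = 0 (V(G) = 0*5 = 0)
d(u) = 7 + u
966 + 72*(264 - d(V(1))) = 966 + 72*(264 - (7 + 0)) = 966 + 72*(264 - 1*7) = 966 + 72*(264 - 7) = 966 + 72*257 = 966 + 18504 = 19470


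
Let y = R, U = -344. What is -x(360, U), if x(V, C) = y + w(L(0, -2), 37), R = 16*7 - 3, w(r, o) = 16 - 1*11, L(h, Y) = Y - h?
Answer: -114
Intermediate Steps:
w(r, o) = 5 (w(r, o) = 16 - 11 = 5)
R = 109 (R = 112 - 3 = 109)
y = 109
x(V, C) = 114 (x(V, C) = 109 + 5 = 114)
-x(360, U) = -1*114 = -114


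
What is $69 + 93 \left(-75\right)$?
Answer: $-6906$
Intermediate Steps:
$69 + 93 \left(-75\right) = 69 - 6975 = -6906$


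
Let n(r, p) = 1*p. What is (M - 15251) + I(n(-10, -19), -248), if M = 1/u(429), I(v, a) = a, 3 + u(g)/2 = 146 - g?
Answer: -8865429/572 ≈ -15499.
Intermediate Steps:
u(g) = 286 - 2*g (u(g) = -6 + 2*(146 - g) = -6 + (292 - 2*g) = 286 - 2*g)
n(r, p) = p
M = -1/572 (M = 1/(286 - 2*429) = 1/(286 - 858) = 1/(-572) = -1/572 ≈ -0.0017483)
(M - 15251) + I(n(-10, -19), -248) = (-1/572 - 15251) - 248 = -8723573/572 - 248 = -8865429/572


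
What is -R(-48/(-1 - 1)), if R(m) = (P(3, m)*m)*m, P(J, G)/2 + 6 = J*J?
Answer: -3456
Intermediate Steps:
P(J, G) = -12 + 2*J² (P(J, G) = -12 + 2*(J*J) = -12 + 2*J²)
R(m) = 6*m² (R(m) = ((-12 + 2*3²)*m)*m = ((-12 + 2*9)*m)*m = ((-12 + 18)*m)*m = (6*m)*m = 6*m²)
-R(-48/(-1 - 1)) = -6*(-48/(-1 - 1))² = -6*(-48/(-2))² = -6*(-½*(-48))² = -6*24² = -6*576 = -1*3456 = -3456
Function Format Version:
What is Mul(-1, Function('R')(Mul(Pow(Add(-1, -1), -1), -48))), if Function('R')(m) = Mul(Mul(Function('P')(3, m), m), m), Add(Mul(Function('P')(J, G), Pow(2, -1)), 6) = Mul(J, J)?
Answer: -3456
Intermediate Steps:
Function('P')(J, G) = Add(-12, Mul(2, Pow(J, 2))) (Function('P')(J, G) = Add(-12, Mul(2, Mul(J, J))) = Add(-12, Mul(2, Pow(J, 2))))
Function('R')(m) = Mul(6, Pow(m, 2)) (Function('R')(m) = Mul(Mul(Add(-12, Mul(2, Pow(3, 2))), m), m) = Mul(Mul(Add(-12, Mul(2, 9)), m), m) = Mul(Mul(Add(-12, 18), m), m) = Mul(Mul(6, m), m) = Mul(6, Pow(m, 2)))
Mul(-1, Function('R')(Mul(Pow(Add(-1, -1), -1), -48))) = Mul(-1, Mul(6, Pow(Mul(Pow(Add(-1, -1), -1), -48), 2))) = Mul(-1, Mul(6, Pow(Mul(Pow(-2, -1), -48), 2))) = Mul(-1, Mul(6, Pow(Mul(Rational(-1, 2), -48), 2))) = Mul(-1, Mul(6, Pow(24, 2))) = Mul(-1, Mul(6, 576)) = Mul(-1, 3456) = -3456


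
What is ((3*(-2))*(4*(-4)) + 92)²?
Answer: 35344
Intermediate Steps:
((3*(-2))*(4*(-4)) + 92)² = (-6*(-16) + 92)² = (96 + 92)² = 188² = 35344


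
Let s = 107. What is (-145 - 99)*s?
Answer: -26108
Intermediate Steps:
(-145 - 99)*s = (-145 - 99)*107 = -244*107 = -26108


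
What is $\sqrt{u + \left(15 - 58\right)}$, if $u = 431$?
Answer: $2 \sqrt{97} \approx 19.698$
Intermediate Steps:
$\sqrt{u + \left(15 - 58\right)} = \sqrt{431 + \left(15 - 58\right)} = \sqrt{431 - 43} = \sqrt{388} = 2 \sqrt{97}$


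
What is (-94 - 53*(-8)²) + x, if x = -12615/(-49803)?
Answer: -57866881/16601 ≈ -3485.7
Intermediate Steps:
x = 4205/16601 (x = -12615*(-1/49803) = 4205/16601 ≈ 0.25330)
(-94 - 53*(-8)²) + x = (-94 - 53*(-8)²) + 4205/16601 = (-94 - 53*64) + 4205/16601 = (-94 - 3392) + 4205/16601 = -3486 + 4205/16601 = -57866881/16601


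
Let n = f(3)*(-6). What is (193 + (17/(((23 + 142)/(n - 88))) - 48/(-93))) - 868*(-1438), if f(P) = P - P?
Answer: 580491329/465 ≈ 1.2484e+6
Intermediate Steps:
f(P) = 0
n = 0 (n = 0*(-6) = 0)
(193 + (17/(((23 + 142)/(n - 88))) - 48/(-93))) - 868*(-1438) = (193 + (17/(((23 + 142)/(0 - 88))) - 48/(-93))) - 868*(-1438) = (193 + (17/((165/(-88))) - 48*(-1/93))) + 1248184 = (193 + (17/((165*(-1/88))) + 16/31)) + 1248184 = (193 + (17/(-15/8) + 16/31)) + 1248184 = (193 + (17*(-8/15) + 16/31)) + 1248184 = (193 + (-136/15 + 16/31)) + 1248184 = (193 - 3976/465) + 1248184 = 85769/465 + 1248184 = 580491329/465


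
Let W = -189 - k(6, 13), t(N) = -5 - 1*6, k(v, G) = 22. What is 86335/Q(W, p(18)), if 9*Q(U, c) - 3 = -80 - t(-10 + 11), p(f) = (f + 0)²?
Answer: -259005/22 ≈ -11773.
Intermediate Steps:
t(N) = -11 (t(N) = -5 - 6 = -11)
p(f) = f²
W = -211 (W = -189 - 1*22 = -189 - 22 = -211)
Q(U, c) = -22/3 (Q(U, c) = ⅓ + (-80 - 1*(-11))/9 = ⅓ + (-80 + 11)/9 = ⅓ + (⅑)*(-69) = ⅓ - 23/3 = -22/3)
86335/Q(W, p(18)) = 86335/(-22/3) = 86335*(-3/22) = -259005/22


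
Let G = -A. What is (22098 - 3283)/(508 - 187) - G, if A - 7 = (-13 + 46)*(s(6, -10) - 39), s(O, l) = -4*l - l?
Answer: 137585/321 ≈ 428.61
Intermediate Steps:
s(O, l) = -5*l
A = 370 (A = 7 + (-13 + 46)*(-5*(-10) - 39) = 7 + 33*(50 - 39) = 7 + 33*11 = 7 + 363 = 370)
G = -370 (G = -1*370 = -370)
(22098 - 3283)/(508 - 187) - G = (22098 - 3283)/(508 - 187) - 1*(-370) = 18815/321 + 370 = 137585/321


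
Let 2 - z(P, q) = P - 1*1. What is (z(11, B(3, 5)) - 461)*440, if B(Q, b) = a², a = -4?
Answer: -206360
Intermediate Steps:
B(Q, b) = 16 (B(Q, b) = (-4)² = 16)
z(P, q) = 3 - P (z(P, q) = 2 - (P - 1*1) = 2 - (P - 1) = 2 - (-1 + P) = 2 + (1 - P) = 3 - P)
(z(11, B(3, 5)) - 461)*440 = ((3 - 1*11) - 461)*440 = ((3 - 11) - 461)*440 = (-8 - 461)*440 = -469*440 = -206360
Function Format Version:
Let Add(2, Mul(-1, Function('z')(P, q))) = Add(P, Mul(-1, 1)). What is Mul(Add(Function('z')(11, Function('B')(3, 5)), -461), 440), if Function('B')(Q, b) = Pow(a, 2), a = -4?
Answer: -206360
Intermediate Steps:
Function('B')(Q, b) = 16 (Function('B')(Q, b) = Pow(-4, 2) = 16)
Function('z')(P, q) = Add(3, Mul(-1, P)) (Function('z')(P, q) = Add(2, Mul(-1, Add(P, Mul(-1, 1)))) = Add(2, Mul(-1, Add(P, -1))) = Add(2, Mul(-1, Add(-1, P))) = Add(2, Add(1, Mul(-1, P))) = Add(3, Mul(-1, P)))
Mul(Add(Function('z')(11, Function('B')(3, 5)), -461), 440) = Mul(Add(Add(3, Mul(-1, 11)), -461), 440) = Mul(Add(Add(3, -11), -461), 440) = Mul(Add(-8, -461), 440) = Mul(-469, 440) = -206360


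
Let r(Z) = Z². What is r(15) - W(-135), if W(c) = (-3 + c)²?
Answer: -18819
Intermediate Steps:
r(15) - W(-135) = 15² - (-3 - 135)² = 225 - 1*(-138)² = 225 - 1*19044 = 225 - 19044 = -18819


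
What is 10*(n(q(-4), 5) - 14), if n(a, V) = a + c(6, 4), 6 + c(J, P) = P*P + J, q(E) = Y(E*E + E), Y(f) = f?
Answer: 140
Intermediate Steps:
q(E) = E + E**2 (q(E) = E*E + E = E**2 + E = E + E**2)
c(J, P) = -6 + J + P**2 (c(J, P) = -6 + (P*P + J) = -6 + (P**2 + J) = -6 + (J + P**2) = -6 + J + P**2)
n(a, V) = 16 + a (n(a, V) = a + (-6 + 6 + 4**2) = a + (-6 + 6 + 16) = a + 16 = 16 + a)
10*(n(q(-4), 5) - 14) = 10*((16 - 4*(1 - 4)) - 14) = 10*((16 - 4*(-3)) - 14) = 10*((16 + 12) - 14) = 10*(28 - 14) = 10*14 = 140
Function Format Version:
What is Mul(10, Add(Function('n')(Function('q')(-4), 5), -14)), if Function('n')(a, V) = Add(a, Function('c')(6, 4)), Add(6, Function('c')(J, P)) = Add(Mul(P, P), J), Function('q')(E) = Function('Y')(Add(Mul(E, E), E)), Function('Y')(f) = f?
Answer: 140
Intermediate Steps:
Function('q')(E) = Add(E, Pow(E, 2)) (Function('q')(E) = Add(Mul(E, E), E) = Add(Pow(E, 2), E) = Add(E, Pow(E, 2)))
Function('c')(J, P) = Add(-6, J, Pow(P, 2)) (Function('c')(J, P) = Add(-6, Add(Mul(P, P), J)) = Add(-6, Add(Pow(P, 2), J)) = Add(-6, Add(J, Pow(P, 2))) = Add(-6, J, Pow(P, 2)))
Function('n')(a, V) = Add(16, a) (Function('n')(a, V) = Add(a, Add(-6, 6, Pow(4, 2))) = Add(a, Add(-6, 6, 16)) = Add(a, 16) = Add(16, a))
Mul(10, Add(Function('n')(Function('q')(-4), 5), -14)) = Mul(10, Add(Add(16, Mul(-4, Add(1, -4))), -14)) = Mul(10, Add(Add(16, Mul(-4, -3)), -14)) = Mul(10, Add(Add(16, 12), -14)) = Mul(10, Add(28, -14)) = Mul(10, 14) = 140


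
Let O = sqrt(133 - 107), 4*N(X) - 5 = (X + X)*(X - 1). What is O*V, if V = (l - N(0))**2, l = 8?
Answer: 729*sqrt(26)/16 ≈ 232.32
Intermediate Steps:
N(X) = 5/4 + X*(-1 + X)/2 (N(X) = 5/4 + ((X + X)*(X - 1))/4 = 5/4 + ((2*X)*(-1 + X))/4 = 5/4 + (2*X*(-1 + X))/4 = 5/4 + X*(-1 + X)/2)
O = sqrt(26) ≈ 5.0990
V = 729/16 (V = (8 - (5/4 + (1/2)*0**2 - 1/2*0))**2 = (8 - (5/4 + (1/2)*0 + 0))**2 = (8 - (5/4 + 0 + 0))**2 = (8 - 1*5/4)**2 = (8 - 5/4)**2 = (27/4)**2 = 729/16 ≈ 45.563)
O*V = sqrt(26)*(729/16) = 729*sqrt(26)/16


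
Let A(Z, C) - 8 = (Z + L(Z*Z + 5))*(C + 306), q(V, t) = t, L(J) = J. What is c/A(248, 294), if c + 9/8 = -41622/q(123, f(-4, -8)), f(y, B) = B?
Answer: 41613/296433664 ≈ 0.00014038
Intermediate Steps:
c = 41613/8 (c = -9/8 - 41622/(-8) = -9/8 - 41622*(-⅛) = -9/8 + 20811/4 = 41613/8 ≈ 5201.6)
A(Z, C) = 8 + (306 + C)*(5 + Z + Z²) (A(Z, C) = 8 + (Z + (Z*Z + 5))*(C + 306) = 8 + (Z + (Z² + 5))*(306 + C) = 8 + (Z + (5 + Z²))*(306 + C) = 8 + (5 + Z + Z²)*(306 + C) = 8 + (306 + C)*(5 + Z + Z²))
c/A(248, 294) = 41613/(8*(1538 + 306*248 + 306*248² + 294*248 + 294*(5 + 248²))) = 41613/(8*(1538 + 75888 + 306*61504 + 72912 + 294*(5 + 61504))) = 41613/(8*(1538 + 75888 + 18820224 + 72912 + 294*61509)) = 41613/(8*(1538 + 75888 + 18820224 + 72912 + 18083646)) = (41613/8)/37054208 = (41613/8)*(1/37054208) = 41613/296433664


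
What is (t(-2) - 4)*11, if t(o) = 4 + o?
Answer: -22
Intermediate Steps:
(t(-2) - 4)*11 = ((4 - 2) - 4)*11 = (2 - 4)*11 = -2*11 = -22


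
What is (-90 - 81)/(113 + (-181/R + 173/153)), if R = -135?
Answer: -392445/265007 ≈ -1.4809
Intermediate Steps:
(-90 - 81)/(113 + (-181/R + 173/153)) = (-90 - 81)/(113 + (-181/(-135) + 173/153)) = -171/(113 + (-181*(-1/135) + 173*(1/153))) = -171/(113 + (181/135 + 173/153)) = -171/(113 + 5672/2295) = -171/265007/2295 = -171*2295/265007 = -392445/265007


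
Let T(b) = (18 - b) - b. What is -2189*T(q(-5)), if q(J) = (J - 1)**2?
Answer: 118206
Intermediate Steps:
q(J) = (-1 + J)**2
T(b) = 18 - 2*b
-2189*T(q(-5)) = -2189*(18 - 2*(-1 - 5)**2) = -2189*(18 - 2*(-6)**2) = -2189*(18 - 2*36) = -2189*(18 - 72) = -2189*(-54) = 118206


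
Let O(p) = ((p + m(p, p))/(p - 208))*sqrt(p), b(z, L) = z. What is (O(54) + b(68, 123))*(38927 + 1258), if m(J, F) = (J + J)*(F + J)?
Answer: 2732580 - 100904535*sqrt(6)/11 ≈ -1.9737e+7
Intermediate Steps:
m(J, F) = 2*J*(F + J) (m(J, F) = (2*J)*(F + J) = 2*J*(F + J))
O(p) = sqrt(p)*(p + 4*p**2)/(-208 + p) (O(p) = ((p + 2*p*(p + p))/(p - 208))*sqrt(p) = ((p + 2*p*(2*p))/(-208 + p))*sqrt(p) = ((p + 4*p**2)/(-208 + p))*sqrt(p) = sqrt(p)*(p + 4*p**2)/(-208 + p))
(O(54) + b(68, 123))*(38927 + 1258) = (54**(3/2)*(1 + 4*54)/(-208 + 54) + 68)*(38927 + 1258) = ((162*sqrt(6))*(1 + 216)/(-154) + 68)*40185 = ((162*sqrt(6))*(-1/154)*217 + 68)*40185 = (-2511*sqrt(6)/11 + 68)*40185 = (68 - 2511*sqrt(6)/11)*40185 = 2732580 - 100904535*sqrt(6)/11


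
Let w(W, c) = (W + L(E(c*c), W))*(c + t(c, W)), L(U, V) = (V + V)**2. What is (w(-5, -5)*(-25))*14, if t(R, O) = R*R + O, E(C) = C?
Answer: -498750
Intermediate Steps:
L(U, V) = 4*V**2 (L(U, V) = (2*V)**2 = 4*V**2)
t(R, O) = O + R**2 (t(R, O) = R**2 + O = O + R**2)
w(W, c) = (W + 4*W**2)*(W + c + c**2) (w(W, c) = (W + 4*W**2)*(c + (W + c**2)) = (W + 4*W**2)*(W + c + c**2))
(w(-5, -5)*(-25))*14 = (-5*(-5 - 5 + (-5)**2 + 4*(-5)*(-5) + 4*(-5)*(-5 + (-5)**2))*(-25))*14 = (-5*(-5 - 5 + 25 + 100 + 4*(-5)*(-5 + 25))*(-25))*14 = (-5*(-5 - 5 + 25 + 100 + 4*(-5)*20)*(-25))*14 = (-5*(-5 - 5 + 25 + 100 - 400)*(-25))*14 = (-5*(-285)*(-25))*14 = (1425*(-25))*14 = -35625*14 = -498750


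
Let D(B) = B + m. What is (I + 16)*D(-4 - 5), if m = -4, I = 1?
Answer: -221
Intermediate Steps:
D(B) = -4 + B (D(B) = B - 4 = -4 + B)
(I + 16)*D(-4 - 5) = (1 + 16)*(-4 + (-4 - 5)) = 17*(-4 - 9) = 17*(-13) = -221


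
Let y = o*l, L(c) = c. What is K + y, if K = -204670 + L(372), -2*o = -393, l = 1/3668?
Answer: -11440685/56 ≈ -2.0430e+5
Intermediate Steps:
l = 1/3668 ≈ 0.00027263
o = 393/2 (o = -1/2*(-393) = 393/2 ≈ 196.50)
y = 3/56 (y = (393/2)*(1/3668) = 3/56 ≈ 0.053571)
K = -204298 (K = -204670 + 372 = -204298)
K + y = -204298 + 3/56 = -11440685/56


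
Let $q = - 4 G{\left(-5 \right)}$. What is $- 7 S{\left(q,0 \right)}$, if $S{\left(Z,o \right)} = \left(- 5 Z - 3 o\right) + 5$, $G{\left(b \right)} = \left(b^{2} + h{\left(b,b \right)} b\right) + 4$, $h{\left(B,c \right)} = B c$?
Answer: $13405$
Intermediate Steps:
$G{\left(b \right)} = 4 + b^{2} + b^{3}$ ($G{\left(b \right)} = \left(b^{2} + b b b\right) + 4 = \left(b^{2} + b^{2} b\right) + 4 = \left(b^{2} + b^{3}\right) + 4 = 4 + b^{2} + b^{3}$)
$q = 384$ ($q = - 4 \left(4 + \left(-5\right)^{2} + \left(-5\right)^{3}\right) = - 4 \left(4 + 25 - 125\right) = \left(-4\right) \left(-96\right) = 384$)
$S{\left(Z,o \right)} = 5 - 5 Z - 3 o$
$- 7 S{\left(q,0 \right)} = - 7 \left(5 - 1920 - 0\right) = - 7 \left(5 - 1920 + 0\right) = \left(-7\right) \left(-1915\right) = 13405$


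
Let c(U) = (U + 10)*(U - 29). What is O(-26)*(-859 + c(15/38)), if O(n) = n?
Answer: 21706893/722 ≈ 30065.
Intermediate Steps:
c(U) = (-29 + U)*(10 + U) (c(U) = (10 + U)*(-29 + U) = (-29 + U)*(10 + U))
O(-26)*(-859 + c(15/38)) = -26*(-859 + (-290 + (15/38)² - 285/38)) = -26*(-859 + (-290 + (15*(1/38))² - 285/38)) = -26*(-859 + (-290 + (15/38)² - 19*15/38)) = -26*(-859 + (-290 + 225/1444 - 15/2)) = -26*(-859 - 429365/1444) = -26*(-1669761/1444) = 21706893/722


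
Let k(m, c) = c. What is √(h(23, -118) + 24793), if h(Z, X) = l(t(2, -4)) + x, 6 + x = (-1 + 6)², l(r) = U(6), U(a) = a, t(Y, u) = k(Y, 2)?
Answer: √24818 ≈ 157.54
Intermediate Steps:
t(Y, u) = 2
l(r) = 6
x = 19 (x = -6 + (-1 + 6)² = -6 + 5² = -6 + 25 = 19)
h(Z, X) = 25 (h(Z, X) = 6 + 19 = 25)
√(h(23, -118) + 24793) = √(25 + 24793) = √24818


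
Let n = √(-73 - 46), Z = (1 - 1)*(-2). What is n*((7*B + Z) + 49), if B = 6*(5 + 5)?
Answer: 469*I*√119 ≈ 5116.2*I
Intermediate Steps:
Z = 0 (Z = 0*(-2) = 0)
B = 60 (B = 6*10 = 60)
n = I*√119 (n = √(-119) = I*√119 ≈ 10.909*I)
n*((7*B + Z) + 49) = (I*√119)*((7*60 + 0) + 49) = (I*√119)*((420 + 0) + 49) = (I*√119)*(420 + 49) = (I*√119)*469 = 469*I*√119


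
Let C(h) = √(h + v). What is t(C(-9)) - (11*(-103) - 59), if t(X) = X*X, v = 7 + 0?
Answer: 1190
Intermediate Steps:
v = 7
C(h) = √(7 + h) (C(h) = √(h + 7) = √(7 + h))
t(X) = X²
t(C(-9)) - (11*(-103) - 59) = (√(7 - 9))² - (11*(-103) - 59) = (√(-2))² - (-1133 - 59) = (I*√2)² - 1*(-1192) = -2 + 1192 = 1190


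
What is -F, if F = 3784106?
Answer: -3784106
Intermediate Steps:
-F = -1*3784106 = -3784106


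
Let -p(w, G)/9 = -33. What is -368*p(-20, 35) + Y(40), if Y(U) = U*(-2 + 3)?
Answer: -109256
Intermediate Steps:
p(w, G) = 297 (p(w, G) = -9*(-33) = 297)
Y(U) = U (Y(U) = U*1 = U)
-368*p(-20, 35) + Y(40) = -368*297 + 40 = -109296 + 40 = -109256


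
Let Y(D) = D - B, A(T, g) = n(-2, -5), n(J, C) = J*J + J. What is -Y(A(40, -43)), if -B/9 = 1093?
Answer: -9839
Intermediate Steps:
n(J, C) = J + J**2 (n(J, C) = J**2 + J = J + J**2)
A(T, g) = 2 (A(T, g) = -2*(1 - 2) = -2*(-1) = 2)
B = -9837 (B = -9*1093 = -9837)
Y(D) = 9837 + D (Y(D) = D - 1*(-9837) = D + 9837 = 9837 + D)
-Y(A(40, -43)) = -(9837 + 2) = -1*9839 = -9839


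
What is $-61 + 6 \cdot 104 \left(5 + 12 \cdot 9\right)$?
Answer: $70451$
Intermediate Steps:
$-61 + 6 \cdot 104 \left(5 + 12 \cdot 9\right) = -61 + 624 \left(5 + 108\right) = -61 + 624 \cdot 113 = -61 + 70512 = 70451$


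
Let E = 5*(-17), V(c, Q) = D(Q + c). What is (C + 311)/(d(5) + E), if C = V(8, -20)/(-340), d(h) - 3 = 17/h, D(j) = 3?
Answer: -105737/26724 ≈ -3.9566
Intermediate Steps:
d(h) = 3 + 17/h
V(c, Q) = 3
C = -3/340 (C = 3/(-340) = 3*(-1/340) = -3/340 ≈ -0.0088235)
E = -85
(C + 311)/(d(5) + E) = (-3/340 + 311)/((3 + 17/5) - 85) = 105737/(340*((3 + 17*(⅕)) - 85)) = 105737/(340*((3 + 17/5) - 85)) = 105737/(340*(32/5 - 85)) = 105737/(340*(-393/5)) = (105737/340)*(-5/393) = -105737/26724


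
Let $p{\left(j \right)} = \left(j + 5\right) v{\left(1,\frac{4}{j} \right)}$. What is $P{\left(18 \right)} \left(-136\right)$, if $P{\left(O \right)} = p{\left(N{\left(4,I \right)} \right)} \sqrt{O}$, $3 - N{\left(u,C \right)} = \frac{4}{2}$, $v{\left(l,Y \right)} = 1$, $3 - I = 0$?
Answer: $- 2448 \sqrt{2} \approx -3462.0$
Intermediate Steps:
$I = 3$ ($I = 3 - 0 = 3 + 0 = 3$)
$N{\left(u,C \right)} = 1$ ($N{\left(u,C \right)} = 3 - \frac{4}{2} = 3 - 4 \cdot \frac{1}{2} = 3 - 2 = 1$)
$p{\left(j \right)} = 5 + j$ ($p{\left(j \right)} = \left(j + 5\right) 1 = \left(5 + j\right) 1 = 5 + j$)
$P{\left(O \right)} = 6 \sqrt{O}$ ($P{\left(O \right)} = \left(5 + 1\right) \sqrt{O} = 6 \sqrt{O}$)
$P{\left(18 \right)} \left(-136\right) = 6 \sqrt{18} \left(-136\right) = 6 \cdot 3 \sqrt{2} \left(-136\right) = 18 \sqrt{2} \left(-136\right) = - 2448 \sqrt{2}$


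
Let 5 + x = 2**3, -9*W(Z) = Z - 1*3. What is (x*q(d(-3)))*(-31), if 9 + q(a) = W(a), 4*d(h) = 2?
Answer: 4867/6 ≈ 811.17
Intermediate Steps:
W(Z) = 1/3 - Z/9 (W(Z) = -(Z - 1*3)/9 = -(Z - 3)/9 = -(-3 + Z)/9 = 1/3 - Z/9)
d(h) = 1/2 (d(h) = (1/4)*2 = 1/2)
q(a) = -26/3 - a/9 (q(a) = -9 + (1/3 - a/9) = -26/3 - a/9)
x = 3 (x = -5 + 2**3 = -5 + 8 = 3)
(x*q(d(-3)))*(-31) = (3*(-26/3 - 1/9*1/2))*(-31) = (3*(-26/3 - 1/18))*(-31) = (3*(-157/18))*(-31) = -157/6*(-31) = 4867/6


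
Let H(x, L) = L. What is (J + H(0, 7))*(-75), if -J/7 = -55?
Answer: -29400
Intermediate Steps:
J = 385 (J = -7*(-55) = 385)
(J + H(0, 7))*(-75) = (385 + 7)*(-75) = 392*(-75) = -29400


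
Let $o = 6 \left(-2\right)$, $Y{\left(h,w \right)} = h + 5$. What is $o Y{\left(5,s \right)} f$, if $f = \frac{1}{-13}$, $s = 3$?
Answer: $\frac{120}{13} \approx 9.2308$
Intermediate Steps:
$Y{\left(h,w \right)} = 5 + h$
$o = -12$
$f = - \frac{1}{13} \approx -0.076923$
$o Y{\left(5,s \right)} f = - 12 \left(5 + 5\right) \left(- \frac{1}{13}\right) = \left(-12\right) 10 \left(- \frac{1}{13}\right) = \left(-120\right) \left(- \frac{1}{13}\right) = \frac{120}{13}$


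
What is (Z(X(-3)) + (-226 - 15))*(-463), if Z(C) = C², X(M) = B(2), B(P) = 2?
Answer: 109731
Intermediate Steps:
X(M) = 2
(Z(X(-3)) + (-226 - 15))*(-463) = (2² + (-226 - 15))*(-463) = (4 - 241)*(-463) = -237*(-463) = 109731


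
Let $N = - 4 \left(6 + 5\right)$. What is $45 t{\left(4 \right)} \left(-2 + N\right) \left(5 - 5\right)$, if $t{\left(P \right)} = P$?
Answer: $0$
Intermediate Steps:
$N = -44$ ($N = \left(-4\right) 11 = -44$)
$45 t{\left(4 \right)} \left(-2 + N\right) \left(5 - 5\right) = 45 \cdot 4 \left(-2 - 44\right) \left(5 - 5\right) = 180 \left(\left(-46\right) 0\right) = 180 \cdot 0 = 0$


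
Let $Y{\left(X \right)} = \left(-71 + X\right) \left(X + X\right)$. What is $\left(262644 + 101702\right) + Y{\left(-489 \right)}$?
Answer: $912026$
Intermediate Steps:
$Y{\left(X \right)} = 2 X \left(-71 + X\right)$ ($Y{\left(X \right)} = \left(-71 + X\right) 2 X = 2 X \left(-71 + X\right)$)
$\left(262644 + 101702\right) + Y{\left(-489 \right)} = \left(262644 + 101702\right) + 2 \left(-489\right) \left(-71 - 489\right) = 364346 + 2 \left(-489\right) \left(-560\right) = 364346 + 547680 = 912026$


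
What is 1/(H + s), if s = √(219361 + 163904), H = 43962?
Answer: 862/37887729 - √42585/644091393 ≈ 2.2431e-5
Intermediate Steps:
s = 3*√42585 (s = √383265 = 3*√42585 ≈ 619.08)
1/(H + s) = 1/(43962 + 3*√42585)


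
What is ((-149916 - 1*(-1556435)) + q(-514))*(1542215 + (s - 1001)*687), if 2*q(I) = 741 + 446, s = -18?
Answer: 1185016677225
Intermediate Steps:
q(I) = 1187/2 (q(I) = (741 + 446)/2 = (½)*1187 = 1187/2)
((-149916 - 1*(-1556435)) + q(-514))*(1542215 + (s - 1001)*687) = ((-149916 - 1*(-1556435)) + 1187/2)*(1542215 + (-18 - 1001)*687) = ((-149916 + 1556435) + 1187/2)*(1542215 - 1019*687) = (1406519 + 1187/2)*(1542215 - 700053) = (2814225/2)*842162 = 1185016677225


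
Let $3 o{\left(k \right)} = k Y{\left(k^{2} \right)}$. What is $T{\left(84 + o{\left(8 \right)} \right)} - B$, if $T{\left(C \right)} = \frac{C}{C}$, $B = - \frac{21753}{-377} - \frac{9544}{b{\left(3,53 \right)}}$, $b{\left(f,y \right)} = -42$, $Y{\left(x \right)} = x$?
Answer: $- \frac{2247940}{7917} \approx -283.94$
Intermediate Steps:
$B = \frac{2255857}{7917}$ ($B = - \frac{21753}{-377} - \frac{9544}{-42} = \left(-21753\right) \left(- \frac{1}{377}\right) - - \frac{4772}{21} = \frac{21753}{377} + \frac{4772}{21} = \frac{2255857}{7917} \approx 284.94$)
$o{\left(k \right)} = \frac{k^{3}}{3}$ ($o{\left(k \right)} = \frac{k k^{2}}{3} = \frac{k^{3}}{3}$)
$T{\left(C \right)} = 1$
$T{\left(84 + o{\left(8 \right)} \right)} - B = 1 - \frac{2255857}{7917} = - \frac{2247940}{7917}$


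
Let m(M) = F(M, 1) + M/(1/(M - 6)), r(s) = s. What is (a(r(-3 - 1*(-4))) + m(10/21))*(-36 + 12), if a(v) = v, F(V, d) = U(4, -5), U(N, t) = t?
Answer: 23392/147 ≈ 159.13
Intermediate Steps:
F(V, d) = -5
m(M) = -5 + M*(-6 + M) (m(M) = -5 + M/(1/(M - 6)) = -5 + M/(1/(-6 + M)) = -5 + M*(-6 + M))
(a(r(-3 - 1*(-4))) + m(10/21))*(-36 + 12) = ((-3 - 1*(-4)) + (-5 + (10/21)² - 60/21))*(-36 + 12) = ((-3 + 4) + (-5 + (10*(1/21))² - 60/21))*(-24) = (1 + (-5 + (10/21)² - 6*10/21))*(-24) = (1 + (-5 + 100/441 - 20/7))*(-24) = (1 - 3365/441)*(-24) = -2924/441*(-24) = 23392/147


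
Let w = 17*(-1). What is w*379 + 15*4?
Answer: -6383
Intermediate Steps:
w = -17
w*379 + 15*4 = -17*379 + 15*4 = -6443 + 60 = -6383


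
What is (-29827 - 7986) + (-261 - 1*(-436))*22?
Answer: -33963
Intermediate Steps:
(-29827 - 7986) + (-261 - 1*(-436))*22 = -37813 + (-261 + 436)*22 = -37813 + 175*22 = -37813 + 3850 = -33963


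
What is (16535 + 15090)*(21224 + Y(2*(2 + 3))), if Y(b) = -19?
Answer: 670608125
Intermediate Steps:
(16535 + 15090)*(21224 + Y(2*(2 + 3))) = (16535 + 15090)*(21224 - 19) = 31625*21205 = 670608125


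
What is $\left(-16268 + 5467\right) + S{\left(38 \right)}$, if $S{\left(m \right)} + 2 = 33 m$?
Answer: $-9549$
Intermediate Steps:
$S{\left(m \right)} = -2 + 33 m$
$\left(-16268 + 5467\right) + S{\left(38 \right)} = \left(-16268 + 5467\right) + \left(-2 + 33 \cdot 38\right) = -10801 + \left(-2 + 1254\right) = -10801 + 1252 = -9549$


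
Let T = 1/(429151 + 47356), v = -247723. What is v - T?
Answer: -118041743562/476507 ≈ -2.4772e+5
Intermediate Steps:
T = 1/476507 ≈ 2.0986e-6
v - T = -247723 - 1*1/476507 = -247723 - 1/476507 = -118041743562/476507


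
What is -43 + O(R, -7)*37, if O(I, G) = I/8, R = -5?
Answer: -529/8 ≈ -66.125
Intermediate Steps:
O(I, G) = I/8 (O(I, G) = I*(⅛) = I/8)
-43 + O(R, -7)*37 = -43 + ((⅛)*(-5))*37 = -43 - 5/8*37 = -43 - 185/8 = -529/8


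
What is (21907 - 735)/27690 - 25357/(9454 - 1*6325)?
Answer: -35327119/4813445 ≈ -7.3393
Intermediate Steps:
(21907 - 735)/27690 - 25357/(9454 - 1*6325) = 21172*(1/27690) - 25357/(9454 - 6325) = 10586/13845 - 25357/3129 = -35327119/4813445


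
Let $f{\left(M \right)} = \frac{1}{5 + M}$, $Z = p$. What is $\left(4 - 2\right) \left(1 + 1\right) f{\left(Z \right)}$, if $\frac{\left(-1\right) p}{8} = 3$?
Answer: $- \frac{4}{19} \approx -0.21053$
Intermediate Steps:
$p = -24$ ($p = \left(-8\right) 3 = -24$)
$Z = -24$
$\left(4 - 2\right) \left(1 + 1\right) f{\left(Z \right)} = \frac{\left(4 - 2\right) \left(1 + 1\right)}{5 - 24} = \frac{2 \cdot 2}{-19} = 4 \left(- \frac{1}{19}\right) = - \frac{4}{19}$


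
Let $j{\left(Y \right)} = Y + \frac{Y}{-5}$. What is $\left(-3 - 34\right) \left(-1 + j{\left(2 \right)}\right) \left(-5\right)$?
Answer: $111$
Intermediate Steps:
$j{\left(Y \right)} = \frac{4 Y}{5}$ ($j{\left(Y \right)} = Y + Y \left(- \frac{1}{5}\right) = Y - \frac{Y}{5} = \frac{4 Y}{5}$)
$\left(-3 - 34\right) \left(-1 + j{\left(2 \right)}\right) \left(-5\right) = \left(-3 - 34\right) \left(-1 + \frac{4}{5} \cdot 2\right) \left(-5\right) = - 37 \left(-1 + \frac{8}{5}\right) \left(-5\right) = - 37 \cdot \frac{3}{5} \left(-5\right) = \left(-37\right) \left(-3\right) = 111$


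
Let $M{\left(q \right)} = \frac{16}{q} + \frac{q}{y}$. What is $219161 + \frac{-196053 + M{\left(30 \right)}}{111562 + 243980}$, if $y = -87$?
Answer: $\frac{33895523730997}{154660770} \approx 2.1916 \cdot 10^{5}$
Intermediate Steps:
$M{\left(q \right)} = \frac{16}{q} - \frac{q}{87}$ ($M{\left(q \right)} = \frac{16}{q} + \frac{q}{-87} = \frac{16}{q} + q \left(- \frac{1}{87}\right) = \frac{16}{q} - \frac{q}{87}$)
$219161 + \frac{-196053 + M{\left(30 \right)}}{111562 + 243980} = 219161 + \frac{-196053 + \left(\frac{16}{30} - \frac{10}{29}\right)}{111562 + 243980} = 219161 + \frac{-196053 + \left(16 \cdot \frac{1}{30} - \frac{10}{29}\right)}{355542} = 219161 + \left(-196053 + \left(\frac{8}{15} - \frac{10}{29}\right)\right) \frac{1}{355542} = 219161 + \left(-196053 + \frac{82}{435}\right) \frac{1}{355542} = 219161 - \frac{85282973}{154660770} = \frac{33895523730997}{154660770}$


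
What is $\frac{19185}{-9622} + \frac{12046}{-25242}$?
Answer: $- \frac{300087191}{121439262} \approx -2.4711$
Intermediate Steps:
$\frac{19185}{-9622} + \frac{12046}{-25242} = 19185 \left(- \frac{1}{9622}\right) + 12046 \left(- \frac{1}{25242}\right) = - \frac{19185}{9622} - \frac{6023}{12621} = - \frac{300087191}{121439262}$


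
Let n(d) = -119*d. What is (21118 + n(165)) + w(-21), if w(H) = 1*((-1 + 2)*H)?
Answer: 1462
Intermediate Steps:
w(H) = H (w(H) = 1*(1*H) = 1*H = H)
(21118 + n(165)) + w(-21) = (21118 - 119*165) - 21 = (21118 - 19635) - 21 = 1483 - 21 = 1462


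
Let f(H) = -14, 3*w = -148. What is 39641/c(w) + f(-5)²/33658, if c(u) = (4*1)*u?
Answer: -2001297151/9962768 ≈ -200.88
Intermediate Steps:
w = -148/3 (w = (⅓)*(-148) = -148/3 ≈ -49.333)
c(u) = 4*u
39641/c(w) + f(-5)²/33658 = 39641/((4*(-148/3))) + (-14)²/33658 = 39641/(-592/3) + 196*(1/33658) = 39641*(-3/592) + 98/16829 = -118923/592 + 98/16829 = -2001297151/9962768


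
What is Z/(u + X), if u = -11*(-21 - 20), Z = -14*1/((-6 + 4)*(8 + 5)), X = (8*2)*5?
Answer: 7/6903 ≈ 0.0010141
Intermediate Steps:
X = 80 (X = 16*5 = 80)
Z = 7/13 (Z = -14/((-2*13)) = -14/(-26) = -14*(-1/26) = 7/13 ≈ 0.53846)
u = 451 (u = -11*(-41) = 451)
Z/(u + X) = 7/(13*(451 + 80)) = (7/13)/531 = (7/13)*(1/531) = 7/6903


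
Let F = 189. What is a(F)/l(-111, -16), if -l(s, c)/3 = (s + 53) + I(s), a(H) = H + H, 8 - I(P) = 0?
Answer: 63/25 ≈ 2.5200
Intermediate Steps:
I(P) = 8 (I(P) = 8 - 1*0 = 8 + 0 = 8)
a(H) = 2*H
l(s, c) = -183 - 3*s (l(s, c) = -3*((s + 53) + 8) = -3*((53 + s) + 8) = -3*(61 + s) = -183 - 3*s)
a(F)/l(-111, -16) = (2*189)/(-183 - 3*(-111)) = 378/(-183 + 333) = 378/150 = 378*(1/150) = 63/25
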